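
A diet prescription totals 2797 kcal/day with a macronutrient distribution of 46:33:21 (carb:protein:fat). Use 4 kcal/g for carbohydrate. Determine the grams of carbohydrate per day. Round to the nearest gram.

322 g/day

Carbohydrate energy = 46% × 2797 = 1286.62 kcal.
At 4 kcal/g: 1286.62 ÷ 4 = 321.655 g.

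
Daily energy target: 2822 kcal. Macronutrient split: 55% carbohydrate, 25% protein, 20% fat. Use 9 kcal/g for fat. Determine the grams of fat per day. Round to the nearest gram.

Fat energy = 20% × 2822 = 564.4 kcal.
At 9 kcal/g: 564.4 ÷ 9 = 62.7111 g.

63 g/day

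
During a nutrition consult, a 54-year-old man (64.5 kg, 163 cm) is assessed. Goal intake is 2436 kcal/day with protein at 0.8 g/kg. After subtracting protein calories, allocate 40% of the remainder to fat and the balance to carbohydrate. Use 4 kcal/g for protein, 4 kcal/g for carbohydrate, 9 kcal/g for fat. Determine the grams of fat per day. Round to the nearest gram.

Protein = 0.8 × 64.5 = 51.6 g → 51.6 × 4 = 206.4 kcal.
Non-protein calories = 2436 − 206.4 = 2229.6 kcal.
Fat: 40% × 2229.6 = 891.84 kcal; carbohydrate: 1337.76 kcal.
Fat: 891.84 kcal ÷ 9 kcal/g = 99.0933 g.

99 g/day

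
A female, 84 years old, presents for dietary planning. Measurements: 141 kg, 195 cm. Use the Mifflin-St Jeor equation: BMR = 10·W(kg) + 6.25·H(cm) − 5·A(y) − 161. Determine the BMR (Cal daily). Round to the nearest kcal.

2048 Cal daily

Mifflin-St Jeor (female): BMR = 10(141) + 6.25(195) − 5(84) − 161 = 1410 + 1218.75 − 420 − 161 = 2047.75 kcal/day.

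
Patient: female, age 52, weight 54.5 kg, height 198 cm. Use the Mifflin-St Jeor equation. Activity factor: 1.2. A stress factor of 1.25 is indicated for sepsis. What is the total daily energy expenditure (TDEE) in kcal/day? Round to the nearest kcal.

2042 kcal/day

Mifflin-St Jeor (female): BMR = 10(54.5) + 6.25(198) − 5(52) − 161 = 545 + 1237.5 − 260 − 161 = 1361.5 kcal/day.
TEE = BMR × activity factor = 1361.5 × 1.2 = 1633.8 kcal/day.
Apply stress factor: 1633.8 × 1.25 = 2042.25 kcal/day.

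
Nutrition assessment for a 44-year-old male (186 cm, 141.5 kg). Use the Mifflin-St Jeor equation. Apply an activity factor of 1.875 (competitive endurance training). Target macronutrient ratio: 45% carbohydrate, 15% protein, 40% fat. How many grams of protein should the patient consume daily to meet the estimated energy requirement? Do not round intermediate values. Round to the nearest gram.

Mifflin-St Jeor (male): BMR = 10(141.5) + 6.25(186) − 5(44) + 5 = 1415 + 1162.5 − 220 + 5 = 2362.5 kcal/day.
TEE = 2362.5 × 1.875 = 4429.6875 kcal/day.
Protein energy = 15% × 4429.6875 = 664.4531 kcal.
Protein = 664.4531 ÷ 4 kcal/g = 166.1133 g.

166 g/day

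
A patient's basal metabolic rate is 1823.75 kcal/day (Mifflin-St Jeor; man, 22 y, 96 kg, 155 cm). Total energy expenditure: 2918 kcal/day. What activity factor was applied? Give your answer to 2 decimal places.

1.60

Activity factor = TEE ÷ BMR = 2918 ÷ 1823.75 = 1.6.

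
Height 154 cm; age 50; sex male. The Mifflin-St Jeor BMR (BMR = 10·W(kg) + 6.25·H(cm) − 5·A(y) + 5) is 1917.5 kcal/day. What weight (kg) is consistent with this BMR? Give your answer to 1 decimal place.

1917.5 = 10·W + 6.25(154) − 5(50) + 5
10·W = 1917.5 − 717.5 = 1200, so W = 120 kg.

120.0 kg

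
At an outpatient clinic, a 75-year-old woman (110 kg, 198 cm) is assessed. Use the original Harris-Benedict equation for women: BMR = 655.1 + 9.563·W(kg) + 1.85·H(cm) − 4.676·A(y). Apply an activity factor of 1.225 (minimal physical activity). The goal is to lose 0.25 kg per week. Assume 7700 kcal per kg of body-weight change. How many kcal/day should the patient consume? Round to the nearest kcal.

Harris-Benedict: BMR = 655.1 + 9.563(110) + 1.85(198) − 4.676(75) = 1722.63 kcal/day.
TEE = 1722.63 × 1.225 = 2110.2218 kcal/day.
Required daily deficit = 0.25 × 7700 ÷ 7 = 275 kcal/day.
Target intake = 2110.2218 − 275 = 1835.2218 kcal/day.

1835 kcal/day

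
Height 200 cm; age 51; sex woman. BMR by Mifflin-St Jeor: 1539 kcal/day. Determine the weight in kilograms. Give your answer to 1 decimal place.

70.5 kg

1539 = 10·W + 6.25(200) − 5(51) − 161
10·W = 1539 − 834 = 705, so W = 70.5 kg.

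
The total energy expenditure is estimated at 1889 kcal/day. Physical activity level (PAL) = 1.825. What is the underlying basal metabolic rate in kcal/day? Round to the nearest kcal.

BMR = TEE ÷ activity factor = 1889 ÷ 1.825 = 1035.0685 kcal/day.

1035 kcal/day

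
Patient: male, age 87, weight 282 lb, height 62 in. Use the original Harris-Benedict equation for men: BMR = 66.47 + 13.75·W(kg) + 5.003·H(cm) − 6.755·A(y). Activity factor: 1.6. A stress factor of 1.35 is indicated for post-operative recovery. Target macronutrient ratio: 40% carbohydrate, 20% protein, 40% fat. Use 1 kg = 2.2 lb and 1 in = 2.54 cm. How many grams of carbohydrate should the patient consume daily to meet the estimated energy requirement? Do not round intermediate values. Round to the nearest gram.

438 g/day

Convert to metric: weight = 282 ÷ 2.2 = 128.1818 kg; height = 62 × 2.54 = 157.48 cm.
Harris-Benedict: BMR = 66.47 + 13.75(128.1818) + 5.003(157.48) − 6.755(87) = 2029.1574 kcal/day.
TEE = 2029.1574 × 1.6 = 3246.6519 kcal/day.
With stress factor 1.35: 3246.6519 × 1.35 = 4382.9801 kcal/day.
Carbohydrate energy = 40% × 4382.9801 = 1753.192 kcal.
Carbohydrate = 1753.192 ÷ 4 kcal/g = 438.298 g.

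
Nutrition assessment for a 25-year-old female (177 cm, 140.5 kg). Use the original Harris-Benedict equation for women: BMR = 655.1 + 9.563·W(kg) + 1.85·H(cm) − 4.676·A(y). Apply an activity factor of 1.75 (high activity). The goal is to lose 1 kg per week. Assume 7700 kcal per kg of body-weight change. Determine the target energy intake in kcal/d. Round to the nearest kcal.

2766 kcal/d

Harris-Benedict: BMR = 655.1 + 9.563(140.5) + 1.85(177) − 4.676(25) = 2209.2515 kcal/day.
TEE = 2209.2515 × 1.75 = 3866.1901 kcal/day.
Required daily deficit = 1 × 7700 ÷ 7 = 1100 kcal/day.
Target intake = 3866.1901 − 1100 = 2766.1901 kcal/day.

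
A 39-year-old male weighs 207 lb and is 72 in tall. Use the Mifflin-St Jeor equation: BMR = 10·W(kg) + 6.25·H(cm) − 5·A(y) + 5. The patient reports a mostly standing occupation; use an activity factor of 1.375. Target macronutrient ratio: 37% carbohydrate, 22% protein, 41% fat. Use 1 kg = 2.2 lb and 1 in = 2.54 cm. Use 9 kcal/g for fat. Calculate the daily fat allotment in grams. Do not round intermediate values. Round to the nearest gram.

119 g/day

Convert to metric: weight = 207 ÷ 2.2 = 94.0909 kg; height = 72 × 2.54 = 182.88 cm.
Mifflin-St Jeor (male): BMR = 10(94.0909) + 6.25(182.88) − 5(39) + 5 = 940.9091 + 1143 − 195 + 5 = 1893.9091 kcal/day.
TEE = 1893.9091 × 1.375 = 2604.125 kcal/day.
Fat energy = 41% × 2604.125 = 1067.6913 kcal.
Fat = 1067.6913 ÷ 9 kcal/g = 118.6324 g.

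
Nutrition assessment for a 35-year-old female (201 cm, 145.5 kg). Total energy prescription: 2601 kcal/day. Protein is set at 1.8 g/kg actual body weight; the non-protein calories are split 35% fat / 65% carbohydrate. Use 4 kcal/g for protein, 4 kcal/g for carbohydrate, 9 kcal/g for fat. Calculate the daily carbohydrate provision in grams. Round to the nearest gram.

Protein = 1.8 × 145.5 = 261.9 g → 261.9 × 4 = 1047.6 kcal.
Non-protein calories = 2601 − 1047.6 = 1553.4 kcal.
Fat: 35% × 1553.4 = 543.69 kcal; carbohydrate: 1009.71 kcal.
Carbohydrate: 1009.71 kcal ÷ 4 kcal/g = 252.4275 g.

252 g/day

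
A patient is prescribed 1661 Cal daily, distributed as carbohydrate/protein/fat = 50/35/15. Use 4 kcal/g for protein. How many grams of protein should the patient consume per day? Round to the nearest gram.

145 g/day

Protein energy = 35% × 1661 = 581.35 kcal.
At 4 kcal/g: 581.35 ÷ 4 = 145.3375 g.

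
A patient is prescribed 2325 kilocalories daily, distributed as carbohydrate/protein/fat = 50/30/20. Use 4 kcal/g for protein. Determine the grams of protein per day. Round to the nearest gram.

174 g/day

Protein energy = 30% × 2325 = 697.5 kcal.
At 4 kcal/g: 697.5 ÷ 4 = 174.375 g.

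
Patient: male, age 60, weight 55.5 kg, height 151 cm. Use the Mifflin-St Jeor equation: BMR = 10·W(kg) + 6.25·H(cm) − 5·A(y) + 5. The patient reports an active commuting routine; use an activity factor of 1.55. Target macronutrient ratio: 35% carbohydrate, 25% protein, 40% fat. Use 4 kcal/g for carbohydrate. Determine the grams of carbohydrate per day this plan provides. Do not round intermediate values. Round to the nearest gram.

Mifflin-St Jeor (male): BMR = 10(55.5) + 6.25(151) − 5(60) + 5 = 555 + 943.75 − 300 + 5 = 1203.75 kcal/day.
TEE = 1203.75 × 1.55 = 1865.8125 kcal/day.
Carbohydrate energy = 35% × 1865.8125 = 653.0344 kcal.
Carbohydrate = 653.0344 ÷ 4 kcal/g = 163.2586 g.

163 g/day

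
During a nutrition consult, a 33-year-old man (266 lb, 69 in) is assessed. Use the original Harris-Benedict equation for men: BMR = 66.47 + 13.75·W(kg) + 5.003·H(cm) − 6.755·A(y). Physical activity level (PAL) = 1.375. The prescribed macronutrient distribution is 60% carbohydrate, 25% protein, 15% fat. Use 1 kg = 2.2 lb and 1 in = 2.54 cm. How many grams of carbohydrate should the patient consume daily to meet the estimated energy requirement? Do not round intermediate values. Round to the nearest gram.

Convert to metric: weight = 266 ÷ 2.2 = 120.9091 kg; height = 69 × 2.54 = 175.26 cm.
Harris-Benedict: BMR = 66.47 + 13.75(120.9091) + 5.003(175.26) − 6.755(33) = 2382.8808 kcal/day.
TEE = 2382.8808 × 1.375 = 3276.4611 kcal/day.
Carbohydrate energy = 60% × 3276.4611 = 1965.8766 kcal.
Carbohydrate = 1965.8766 ÷ 4 kcal/g = 491.4692 g.

491 g/day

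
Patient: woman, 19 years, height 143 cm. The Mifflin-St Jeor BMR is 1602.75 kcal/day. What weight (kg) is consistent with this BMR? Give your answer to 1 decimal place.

1602.75 = 10·W + 6.25(143) − 5(19) − 161
10·W = 1602.75 − 637.75 = 965, so W = 96.5 kg.

96.5 kg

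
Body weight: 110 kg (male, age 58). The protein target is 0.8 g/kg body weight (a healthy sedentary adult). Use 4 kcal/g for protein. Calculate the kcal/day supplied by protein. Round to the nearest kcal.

Protein = 0.8 g/kg × 110 kg = 88 g/day.
Protein energy = 88 g × 4 kcal/g = 352 kcal/day.

352 kcal/day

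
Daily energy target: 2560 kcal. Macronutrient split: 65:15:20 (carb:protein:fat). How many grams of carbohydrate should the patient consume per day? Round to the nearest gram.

Carbohydrate energy = 65% × 2560 = 1664 kcal.
At 4 kcal/g: 1664 ÷ 4 = 416 g.

416 g/day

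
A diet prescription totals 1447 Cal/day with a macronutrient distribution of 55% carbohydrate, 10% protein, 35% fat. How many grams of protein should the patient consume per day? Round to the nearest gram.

Protein energy = 10% × 1447 = 144.7 kcal.
At 4 kcal/g: 144.7 ÷ 4 = 36.175 g.

36 g/day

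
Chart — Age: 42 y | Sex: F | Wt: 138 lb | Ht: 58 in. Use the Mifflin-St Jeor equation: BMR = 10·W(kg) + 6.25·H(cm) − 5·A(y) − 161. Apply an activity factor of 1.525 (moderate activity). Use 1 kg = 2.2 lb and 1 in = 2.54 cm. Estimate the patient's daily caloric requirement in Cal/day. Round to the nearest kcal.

1795 Cal/day

Convert to metric: weight = 138 ÷ 2.2 = 62.7273 kg; height = 58 × 2.54 = 147.32 cm.
Mifflin-St Jeor (female): BMR = 10(62.7273) + 6.25(147.32) − 5(42) − 161 = 627.2727 + 920.75 − 210 − 161 = 1177.0227 kcal/day.
TEE = BMR × activity factor = 1177.0227 × 1.525 = 1794.9597 kcal/day.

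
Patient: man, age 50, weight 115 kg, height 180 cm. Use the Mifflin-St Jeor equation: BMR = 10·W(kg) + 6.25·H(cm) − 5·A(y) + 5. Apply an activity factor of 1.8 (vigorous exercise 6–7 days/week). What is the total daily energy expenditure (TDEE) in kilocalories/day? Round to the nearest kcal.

Mifflin-St Jeor (male): BMR = 10(115) + 6.25(180) − 5(50) + 5 = 1150 + 1125 − 250 + 5 = 2030 kcal/day.
TEE = BMR × activity factor = 2030 × 1.8 = 3654 kcal/day.

3654 kilocalories/day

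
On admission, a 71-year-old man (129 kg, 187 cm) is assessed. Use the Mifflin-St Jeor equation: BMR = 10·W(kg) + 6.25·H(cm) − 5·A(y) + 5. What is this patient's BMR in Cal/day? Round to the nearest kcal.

Mifflin-St Jeor (male): BMR = 10(129) + 6.25(187) − 5(71) + 5 = 1290 + 1168.75 − 355 + 5 = 2108.75 kcal/day.

2109 Cal/day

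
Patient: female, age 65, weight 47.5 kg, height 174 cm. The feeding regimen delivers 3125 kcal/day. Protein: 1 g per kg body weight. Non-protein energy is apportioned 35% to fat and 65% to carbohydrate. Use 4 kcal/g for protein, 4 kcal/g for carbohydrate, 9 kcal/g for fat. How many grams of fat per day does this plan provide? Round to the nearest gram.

Protein = 1 × 47.5 = 47.5 g → 47.5 × 4 = 190 kcal.
Non-protein calories = 3125 − 190 = 2935 kcal.
Fat: 35% × 2935 = 1027.25 kcal; carbohydrate: 1907.75 kcal.
Fat: 1027.25 kcal ÷ 9 kcal/g = 114.1389 g.

114 g/day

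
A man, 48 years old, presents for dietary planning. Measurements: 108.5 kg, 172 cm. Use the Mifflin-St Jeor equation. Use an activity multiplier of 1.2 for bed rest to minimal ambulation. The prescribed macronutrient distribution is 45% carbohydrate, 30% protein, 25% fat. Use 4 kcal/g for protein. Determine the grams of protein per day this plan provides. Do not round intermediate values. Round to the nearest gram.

Mifflin-St Jeor (male): BMR = 10(108.5) + 6.25(172) − 5(48) + 5 = 1085 + 1075 − 240 + 5 = 1925 kcal/day.
TEE = 1925 × 1.2 = 2310 kcal/day.
Protein energy = 30% × 2310 = 693 kcal.
Protein = 693 ÷ 4 kcal/g = 173.25 g.

173 g/day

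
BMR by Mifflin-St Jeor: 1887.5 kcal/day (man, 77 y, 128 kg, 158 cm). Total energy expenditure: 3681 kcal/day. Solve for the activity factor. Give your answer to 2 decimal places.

1.95

Activity factor = TEE ÷ BMR = 3681 ÷ 1887.5 = 1.95.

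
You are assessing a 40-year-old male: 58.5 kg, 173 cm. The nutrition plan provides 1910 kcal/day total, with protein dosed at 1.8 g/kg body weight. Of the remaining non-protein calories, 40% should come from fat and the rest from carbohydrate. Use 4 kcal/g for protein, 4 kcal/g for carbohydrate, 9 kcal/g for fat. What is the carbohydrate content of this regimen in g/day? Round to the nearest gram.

Protein = 1.8 × 58.5 = 105.3 g → 105.3 × 4 = 421.2 kcal.
Non-protein calories = 1910 − 421.2 = 1488.8 kcal.
Fat: 40% × 1488.8 = 595.52 kcal; carbohydrate: 893.28 kcal.
Carbohydrate: 893.28 kcal ÷ 4 kcal/g = 223.32 g.

223 g/day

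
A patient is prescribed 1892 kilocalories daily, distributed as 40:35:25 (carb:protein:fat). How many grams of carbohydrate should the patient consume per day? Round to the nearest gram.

189 g/day

Carbohydrate energy = 40% × 1892 = 756.8 kcal.
At 4 kcal/g: 756.8 ÷ 4 = 189.2 g.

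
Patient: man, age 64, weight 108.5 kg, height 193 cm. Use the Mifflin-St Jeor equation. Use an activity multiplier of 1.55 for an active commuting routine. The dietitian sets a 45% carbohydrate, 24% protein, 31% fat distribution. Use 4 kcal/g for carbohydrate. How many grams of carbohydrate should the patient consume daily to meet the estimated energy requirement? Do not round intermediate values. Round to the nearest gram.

Mifflin-St Jeor (male): BMR = 10(108.5) + 6.25(193) − 5(64) + 5 = 1085 + 1206.25 − 320 + 5 = 1976.25 kcal/day.
TEE = 1976.25 × 1.55 = 3063.1875 kcal/day.
Carbohydrate energy = 45% × 3063.1875 = 1378.4344 kcal.
Carbohydrate = 1378.4344 ÷ 4 kcal/g = 344.6086 g.

345 g/day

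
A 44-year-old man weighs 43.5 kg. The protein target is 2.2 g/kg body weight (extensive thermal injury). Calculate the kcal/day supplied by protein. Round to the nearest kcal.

383 kcal/day

Protein = 2.2 g/kg × 43.5 kg = 95.7 g/day.
Protein energy = 95.7 g × 4 kcal/g = 382.8 kcal/day.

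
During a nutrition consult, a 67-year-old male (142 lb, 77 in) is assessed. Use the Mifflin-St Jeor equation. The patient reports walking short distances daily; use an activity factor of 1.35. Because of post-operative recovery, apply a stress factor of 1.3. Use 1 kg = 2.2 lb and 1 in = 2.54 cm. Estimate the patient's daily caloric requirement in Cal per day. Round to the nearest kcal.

Convert to metric: weight = 142 ÷ 2.2 = 64.5455 kg; height = 77 × 2.54 = 195.58 cm.
Mifflin-St Jeor (male): BMR = 10(64.5455) + 6.25(195.58) − 5(67) + 5 = 645.4545 + 1222.375 − 335 + 5 = 1537.8295 kcal/day.
TEE = BMR × activity factor = 1537.8295 × 1.35 = 2076.0699 kcal/day.
Apply stress factor: 2076.0699 × 1.3 = 2698.8909 kcal/day.

2699 Cal per day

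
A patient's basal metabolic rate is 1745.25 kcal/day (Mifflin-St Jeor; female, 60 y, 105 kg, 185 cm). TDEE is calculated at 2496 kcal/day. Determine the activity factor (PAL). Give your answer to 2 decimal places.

Activity factor = TEE ÷ BMR = 2496 ÷ 1745.25 = 1.43.

1.43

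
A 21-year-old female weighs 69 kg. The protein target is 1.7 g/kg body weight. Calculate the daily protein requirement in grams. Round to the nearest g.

117 g/day

Protein = 1.7 g/kg × 69 kg = 117.3 g/day.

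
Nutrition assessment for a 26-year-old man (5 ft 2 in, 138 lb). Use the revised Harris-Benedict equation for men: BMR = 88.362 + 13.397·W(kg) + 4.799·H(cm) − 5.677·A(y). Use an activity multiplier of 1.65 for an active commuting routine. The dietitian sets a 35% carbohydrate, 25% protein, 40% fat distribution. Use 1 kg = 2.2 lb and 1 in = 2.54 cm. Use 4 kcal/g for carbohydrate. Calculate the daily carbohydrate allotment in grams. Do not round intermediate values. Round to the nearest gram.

222 g/day

Convert to metric: weight = 138 ÷ 2.2 = 62.7273 kg; height = (5×12 + 2) × 2.54 = 62 × 2.54 = 157.48 cm.
Harris-Benedict: BMR = 88.362 + 13.397(62.7273) + 4.799(157.48) − 5.677(26) = 1536.8638 kcal/day.
TEE = 1536.8638 × 1.65 = 2535.8253 kcal/day.
Carbohydrate energy = 35% × 2535.8253 = 887.5388 kcal.
Carbohydrate = 887.5388 ÷ 4 kcal/g = 221.8847 g.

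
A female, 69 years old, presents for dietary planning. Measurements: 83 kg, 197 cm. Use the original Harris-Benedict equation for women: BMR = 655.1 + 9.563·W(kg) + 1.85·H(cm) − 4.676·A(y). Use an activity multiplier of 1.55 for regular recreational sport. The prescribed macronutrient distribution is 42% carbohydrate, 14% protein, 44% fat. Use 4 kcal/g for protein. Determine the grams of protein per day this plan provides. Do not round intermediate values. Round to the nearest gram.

Harris-Benedict: BMR = 655.1 + 9.563(83) + 1.85(197) − 4.676(69) = 1490.635 kcal/day.
TEE = 1490.635 × 1.55 = 2310.4843 kcal/day.
Protein energy = 14% × 2310.4843 = 323.4678 kcal.
Protein = 323.4678 ÷ 4 kcal/g = 80.8669 g.

81 g/day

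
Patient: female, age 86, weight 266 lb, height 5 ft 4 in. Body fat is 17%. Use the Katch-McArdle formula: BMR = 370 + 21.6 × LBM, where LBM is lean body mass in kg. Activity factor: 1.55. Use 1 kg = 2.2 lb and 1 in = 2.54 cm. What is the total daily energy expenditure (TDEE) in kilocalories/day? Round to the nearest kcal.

3933 kilocalories/day

Convert to metric: weight = 266 ÷ 2.2 = 120.9091 kg; height = (5×12 + 4) × 2.54 = 64 × 2.54 = 162.56 cm.
LBM = 120.9091 × (1 − 0.17) = 100.3545 kg. Katch-McArdle: BMR = 370 + 21.6 × 100.3545 = 2537.6582 kcal/day.
TEE = BMR × activity factor = 2537.6582 × 1.55 = 3933.3702 kcal/day.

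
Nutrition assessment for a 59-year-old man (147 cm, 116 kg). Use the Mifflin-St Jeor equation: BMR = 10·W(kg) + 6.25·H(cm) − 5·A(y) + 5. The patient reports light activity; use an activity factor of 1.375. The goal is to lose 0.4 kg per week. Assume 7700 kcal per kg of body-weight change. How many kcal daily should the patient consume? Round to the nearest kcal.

2020 kcal daily

Mifflin-St Jeor (male): BMR = 10(116) + 6.25(147) − 5(59) + 5 = 1160 + 918.75 − 295 + 5 = 1788.75 kcal/day.
TEE = 1788.75 × 1.375 = 2459.5313 kcal/day.
Required daily deficit = 0.4 × 7700 ÷ 7 = 440 kcal/day.
Target intake = 2459.5313 − 440 = 2019.5313 kcal/day.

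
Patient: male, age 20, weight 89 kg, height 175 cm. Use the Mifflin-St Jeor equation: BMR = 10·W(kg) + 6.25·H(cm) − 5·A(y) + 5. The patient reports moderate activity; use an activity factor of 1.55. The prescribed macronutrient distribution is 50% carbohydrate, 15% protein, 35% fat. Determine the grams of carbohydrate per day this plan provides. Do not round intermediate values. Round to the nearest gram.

Mifflin-St Jeor (male): BMR = 10(89) + 6.25(175) − 5(20) + 5 = 890 + 1093.75 − 100 + 5 = 1888.75 kcal/day.
TEE = 1888.75 × 1.55 = 2927.5625 kcal/day.
Carbohydrate energy = 50% × 2927.5625 = 1463.7813 kcal.
Carbohydrate = 1463.7813 ÷ 4 kcal/g = 365.9453 g.

366 g/day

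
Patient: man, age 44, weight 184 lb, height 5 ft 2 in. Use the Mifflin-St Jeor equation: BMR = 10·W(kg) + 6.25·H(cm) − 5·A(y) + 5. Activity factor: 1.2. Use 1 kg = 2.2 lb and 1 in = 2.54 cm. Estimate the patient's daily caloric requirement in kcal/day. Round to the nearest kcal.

1927 kcal/day

Convert to metric: weight = 184 ÷ 2.2 = 83.6364 kg; height = (5×12 + 2) × 2.54 = 62 × 2.54 = 157.48 cm.
Mifflin-St Jeor (male): BMR = 10(83.6364) + 6.25(157.48) − 5(44) + 5 = 836.3636 + 984.25 − 220 + 5 = 1605.6136 kcal/day.
TEE = BMR × activity factor = 1605.6136 × 1.2 = 1926.7364 kcal/day.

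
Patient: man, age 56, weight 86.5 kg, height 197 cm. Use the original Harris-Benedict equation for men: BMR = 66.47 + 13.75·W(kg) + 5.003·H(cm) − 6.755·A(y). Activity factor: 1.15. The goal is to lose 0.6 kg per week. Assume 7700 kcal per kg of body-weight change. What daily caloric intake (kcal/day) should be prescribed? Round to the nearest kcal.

Harris-Benedict: BMR = 66.47 + 13.75(86.5) + 5.003(197) − 6.755(56) = 1863.156 kcal/day.
TEE = 1863.156 × 1.15 = 2142.6294 kcal/day.
Required daily deficit = 0.6 × 7700 ÷ 7 = 660 kcal/day.
Target intake = 2142.6294 − 660 = 1482.6294 kcal/day.

1483 kcal/day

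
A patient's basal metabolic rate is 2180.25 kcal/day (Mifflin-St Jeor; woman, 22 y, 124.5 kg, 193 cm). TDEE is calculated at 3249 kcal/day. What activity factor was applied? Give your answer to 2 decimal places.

Activity factor = TEE ÷ BMR = 3249 ÷ 2180.25 = 1.49.

1.49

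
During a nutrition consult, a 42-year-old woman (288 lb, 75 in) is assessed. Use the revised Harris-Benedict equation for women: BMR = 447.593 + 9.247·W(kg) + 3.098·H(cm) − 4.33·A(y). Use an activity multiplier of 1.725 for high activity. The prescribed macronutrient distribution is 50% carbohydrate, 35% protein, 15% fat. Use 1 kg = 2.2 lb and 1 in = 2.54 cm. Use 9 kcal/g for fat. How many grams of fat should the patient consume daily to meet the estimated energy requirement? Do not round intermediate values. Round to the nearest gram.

Convert to metric: weight = 288 ÷ 2.2 = 130.9091 kg; height = 75 × 2.54 = 190.5 cm.
Harris-Benedict: BMR = 447.593 + 9.247(130.9091) + 3.098(190.5) − 4.33(42) = 2066.4184 kcal/day.
TEE = 2066.4184 × 1.725 = 3564.5717 kcal/day.
Fat energy = 15% × 3564.5717 = 534.6858 kcal.
Fat = 534.6858 ÷ 9 kcal/g = 59.4095 g.

59 g/day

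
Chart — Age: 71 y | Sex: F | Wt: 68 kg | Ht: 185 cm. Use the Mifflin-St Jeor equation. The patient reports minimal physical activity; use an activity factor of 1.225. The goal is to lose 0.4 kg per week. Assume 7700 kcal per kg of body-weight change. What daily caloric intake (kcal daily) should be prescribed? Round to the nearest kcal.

1177 kcal daily

Mifflin-St Jeor (female): BMR = 10(68) + 6.25(185) − 5(71) − 161 = 680 + 1156.25 − 355 − 161 = 1320.25 kcal/day.
TEE = 1320.25 × 1.225 = 1617.3063 kcal/day.
Required daily deficit = 0.4 × 7700 ÷ 7 = 440 kcal/day.
Target intake = 1617.3063 − 440 = 1177.3063 kcal/day.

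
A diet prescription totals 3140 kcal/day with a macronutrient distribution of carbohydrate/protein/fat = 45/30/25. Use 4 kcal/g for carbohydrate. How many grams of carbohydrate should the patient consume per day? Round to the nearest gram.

353 g/day

Carbohydrate energy = 45% × 3140 = 1413 kcal.
At 4 kcal/g: 1413 ÷ 4 = 353.25 g.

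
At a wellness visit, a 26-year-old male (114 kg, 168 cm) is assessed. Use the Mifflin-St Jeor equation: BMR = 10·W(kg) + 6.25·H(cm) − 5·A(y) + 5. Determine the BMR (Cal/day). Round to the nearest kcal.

2065 Cal/day

Mifflin-St Jeor (male): BMR = 10(114) + 6.25(168) − 5(26) + 5 = 1140 + 1050 − 130 + 5 = 2065 kcal/day.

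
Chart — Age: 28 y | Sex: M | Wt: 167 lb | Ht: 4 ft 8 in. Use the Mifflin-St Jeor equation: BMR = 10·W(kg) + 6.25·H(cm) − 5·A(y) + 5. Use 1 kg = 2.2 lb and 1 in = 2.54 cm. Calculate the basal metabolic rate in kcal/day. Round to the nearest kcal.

Convert to metric: weight = 167 ÷ 2.2 = 75.9091 kg; height = (4×12 + 8) × 2.54 = 56 × 2.54 = 142.24 cm.
Mifflin-St Jeor (male): BMR = 10(75.9091) + 6.25(142.24) − 5(28) + 5 = 759.0909 + 889 − 140 + 5 = 1513.0909 kcal/day.

1513 kcal/day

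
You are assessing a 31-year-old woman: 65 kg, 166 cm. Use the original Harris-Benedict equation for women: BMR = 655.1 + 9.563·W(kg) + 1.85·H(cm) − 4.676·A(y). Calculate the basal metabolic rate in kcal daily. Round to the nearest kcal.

Harris-Benedict: BMR = 655.1 + 9.563(65) + 1.85(166) − 4.676(31) = 1438.839 kcal/day.

1439 kcal daily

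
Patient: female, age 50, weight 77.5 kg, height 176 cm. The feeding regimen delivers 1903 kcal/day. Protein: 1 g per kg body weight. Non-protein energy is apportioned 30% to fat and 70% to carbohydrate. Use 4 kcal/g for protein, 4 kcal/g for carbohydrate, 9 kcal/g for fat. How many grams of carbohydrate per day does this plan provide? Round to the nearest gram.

Protein = 1 × 77.5 = 77.5 g → 77.5 × 4 = 310 kcal.
Non-protein calories = 1903 − 310 = 1593 kcal.
Fat: 30% × 1593 = 477.9 kcal; carbohydrate: 1115.1 kcal.
Carbohydrate: 1115.1 kcal ÷ 4 kcal/g = 278.775 g.

279 g/day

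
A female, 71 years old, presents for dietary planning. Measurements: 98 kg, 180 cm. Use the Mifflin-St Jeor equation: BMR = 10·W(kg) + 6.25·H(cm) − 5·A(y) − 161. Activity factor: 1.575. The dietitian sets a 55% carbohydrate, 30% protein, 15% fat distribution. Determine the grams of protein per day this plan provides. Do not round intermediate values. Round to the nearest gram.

Mifflin-St Jeor (female): BMR = 10(98) + 6.25(180) − 5(71) − 161 = 980 + 1125 − 355 − 161 = 1589 kcal/day.
TEE = 1589 × 1.575 = 2502.675 kcal/day.
Protein energy = 30% × 2502.675 = 750.8025 kcal.
Protein = 750.8025 ÷ 4 kcal/g = 187.7006 g.

188 g/day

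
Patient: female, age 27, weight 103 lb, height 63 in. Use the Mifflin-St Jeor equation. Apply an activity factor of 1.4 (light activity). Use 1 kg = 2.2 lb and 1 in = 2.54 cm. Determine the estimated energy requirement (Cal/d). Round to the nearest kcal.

Convert to metric: weight = 103 ÷ 2.2 = 46.8182 kg; height = 63 × 2.54 = 160.02 cm.
Mifflin-St Jeor (female): BMR = 10(46.8182) + 6.25(160.02) − 5(27) − 161 = 468.1818 + 1000.125 − 135 − 161 = 1172.3068 kcal/day.
TEE = BMR × activity factor = 1172.3068 × 1.4 = 1641.2295 kcal/day.

1641 Cal/d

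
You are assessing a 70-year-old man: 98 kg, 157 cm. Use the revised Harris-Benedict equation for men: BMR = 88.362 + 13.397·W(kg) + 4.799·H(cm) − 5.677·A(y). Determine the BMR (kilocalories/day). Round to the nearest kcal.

Harris-Benedict: BMR = 88.362 + 13.397(98) + 4.799(157) − 5.677(70) = 1757.321 kcal/day.

1757 kilocalories/day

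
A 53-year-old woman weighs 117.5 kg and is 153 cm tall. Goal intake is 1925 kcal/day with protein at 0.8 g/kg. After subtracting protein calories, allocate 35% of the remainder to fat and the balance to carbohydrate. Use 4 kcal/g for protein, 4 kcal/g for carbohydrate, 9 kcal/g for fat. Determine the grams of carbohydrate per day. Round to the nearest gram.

Protein = 0.8 × 117.5 = 94 g → 94 × 4 = 376 kcal.
Non-protein calories = 1925 − 376 = 1549 kcal.
Fat: 35% × 1549 = 542.15 kcal; carbohydrate: 1006.85 kcal.
Carbohydrate: 1006.85 kcal ÷ 4 kcal/g = 251.7125 g.

252 g/day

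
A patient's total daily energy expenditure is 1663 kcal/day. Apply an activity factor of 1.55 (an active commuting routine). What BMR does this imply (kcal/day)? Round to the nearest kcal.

1073 kcal/day

BMR = TEE ÷ activity factor = 1663 ÷ 1.55 = 1072.9032 kcal/day.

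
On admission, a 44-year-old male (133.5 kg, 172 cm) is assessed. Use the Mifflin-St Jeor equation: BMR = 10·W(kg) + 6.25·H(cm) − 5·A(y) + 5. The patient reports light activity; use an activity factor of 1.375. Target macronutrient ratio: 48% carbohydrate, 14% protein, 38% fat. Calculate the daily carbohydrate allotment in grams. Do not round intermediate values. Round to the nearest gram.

Mifflin-St Jeor (male): BMR = 10(133.5) + 6.25(172) − 5(44) + 5 = 1335 + 1075 − 220 + 5 = 2195 kcal/day.
TEE = 2195 × 1.375 = 3018.125 kcal/day.
Carbohydrate energy = 48% × 3018.125 = 1448.7 kcal.
Carbohydrate = 1448.7 ÷ 4 kcal/g = 362.175 g.

362 g/day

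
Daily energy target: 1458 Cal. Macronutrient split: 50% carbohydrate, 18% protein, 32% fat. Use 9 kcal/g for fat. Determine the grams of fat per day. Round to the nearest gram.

52 g/day

Fat energy = 32% × 1458 = 466.56 kcal.
At 9 kcal/g: 466.56 ÷ 9 = 51.84 g.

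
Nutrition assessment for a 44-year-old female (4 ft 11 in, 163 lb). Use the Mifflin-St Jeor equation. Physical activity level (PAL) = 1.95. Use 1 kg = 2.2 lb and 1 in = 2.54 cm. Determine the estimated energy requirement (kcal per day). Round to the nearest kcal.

2528 kcal per day

Convert to metric: weight = 163 ÷ 2.2 = 74.0909 kg; height = (4×12 + 11) × 2.54 = 59 × 2.54 = 149.86 cm.
Mifflin-St Jeor (female): BMR = 10(74.0909) + 6.25(149.86) − 5(44) − 161 = 740.9091 + 936.625 − 220 − 161 = 1296.5341 kcal/day.
TEE = BMR × activity factor = 1296.5341 × 1.95 = 2528.2415 kcal/day.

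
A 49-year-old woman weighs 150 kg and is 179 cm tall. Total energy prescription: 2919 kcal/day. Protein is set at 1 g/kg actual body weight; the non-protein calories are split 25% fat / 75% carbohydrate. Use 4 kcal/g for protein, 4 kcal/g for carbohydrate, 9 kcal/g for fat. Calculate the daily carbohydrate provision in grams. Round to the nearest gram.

435 g/day

Protein = 1 × 150 = 150 g → 150 × 4 = 600 kcal.
Non-protein calories = 2919 − 600 = 2319 kcal.
Fat: 25% × 2319 = 579.75 kcal; carbohydrate: 1739.25 kcal.
Carbohydrate: 1739.25 kcal ÷ 4 kcal/g = 434.8125 g.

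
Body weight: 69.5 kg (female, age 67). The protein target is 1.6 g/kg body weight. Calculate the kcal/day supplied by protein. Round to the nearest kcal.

445 kcal/day

Protein = 1.6 g/kg × 69.5 kg = 111.2 g/day.
Protein energy = 111.2 g × 4 kcal/g = 444.8 kcal/day.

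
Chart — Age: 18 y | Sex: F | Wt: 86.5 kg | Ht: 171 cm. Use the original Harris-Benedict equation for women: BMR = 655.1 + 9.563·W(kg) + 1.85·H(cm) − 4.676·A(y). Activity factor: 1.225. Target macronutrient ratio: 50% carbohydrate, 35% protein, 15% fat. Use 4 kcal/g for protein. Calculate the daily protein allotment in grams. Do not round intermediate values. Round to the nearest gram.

184 g/day

Harris-Benedict: BMR = 655.1 + 9.563(86.5) + 1.85(171) − 4.676(18) = 1714.4815 kcal/day.
TEE = 1714.4815 × 1.225 = 2100.2398 kcal/day.
Protein energy = 35% × 2100.2398 = 735.0839 kcal.
Protein = 735.0839 ÷ 4 kcal/g = 183.771 g.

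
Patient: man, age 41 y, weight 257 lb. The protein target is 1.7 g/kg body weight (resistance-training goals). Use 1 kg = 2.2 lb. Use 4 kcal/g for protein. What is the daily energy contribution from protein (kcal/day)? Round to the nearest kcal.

794 kcal/day

Weight in kg = 257 ÷ 2.2 = 116.8182 kg.
Protein = 1.7 g/kg × 116.8182 kg = 198.5909 g/day.
Protein energy = 198.5909 g × 4 kcal/g = 794.3636 kcal/day.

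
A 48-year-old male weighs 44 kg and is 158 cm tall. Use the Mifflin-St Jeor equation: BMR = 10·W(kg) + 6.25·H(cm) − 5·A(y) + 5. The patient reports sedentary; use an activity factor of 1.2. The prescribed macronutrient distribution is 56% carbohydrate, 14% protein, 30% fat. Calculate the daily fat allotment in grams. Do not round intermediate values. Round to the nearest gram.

48 g/day

Mifflin-St Jeor (male): BMR = 10(44) + 6.25(158) − 5(48) + 5 = 440 + 987.5 − 240 + 5 = 1192.5 kcal/day.
TEE = 1192.5 × 1.2 = 1431 kcal/day.
Fat energy = 30% × 1431 = 429.3 kcal.
Fat = 429.3 ÷ 9 kcal/g = 47.7 g.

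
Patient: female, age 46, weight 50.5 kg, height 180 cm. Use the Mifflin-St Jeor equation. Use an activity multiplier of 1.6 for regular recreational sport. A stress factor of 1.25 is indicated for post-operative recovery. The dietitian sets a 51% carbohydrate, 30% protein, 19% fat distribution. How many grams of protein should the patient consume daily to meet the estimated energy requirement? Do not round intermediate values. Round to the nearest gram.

186 g/day

Mifflin-St Jeor (female): BMR = 10(50.5) + 6.25(180) − 5(46) − 161 = 505 + 1125 − 230 − 161 = 1239 kcal/day.
TEE = 1239 × 1.6 = 1982.4 kcal/day.
With stress factor 1.25: 1982.4 × 1.25 = 2478 kcal/day.
Protein energy = 30% × 2478 = 743.4 kcal.
Protein = 743.4 ÷ 4 kcal/g = 185.85 g.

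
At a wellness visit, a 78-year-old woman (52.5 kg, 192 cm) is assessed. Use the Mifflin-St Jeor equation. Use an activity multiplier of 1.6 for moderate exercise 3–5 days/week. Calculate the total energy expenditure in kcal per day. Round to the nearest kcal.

Mifflin-St Jeor (female): BMR = 10(52.5) + 6.25(192) − 5(78) − 161 = 525 + 1200 − 390 − 161 = 1174 kcal/day.
TEE = BMR × activity factor = 1174 × 1.6 = 1878.4 kcal/day.

1878 kcal per day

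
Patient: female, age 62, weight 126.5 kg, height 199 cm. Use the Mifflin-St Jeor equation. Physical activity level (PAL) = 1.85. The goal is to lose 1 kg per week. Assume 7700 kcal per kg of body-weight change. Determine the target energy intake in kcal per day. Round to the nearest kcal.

2670 kcal per day

Mifflin-St Jeor (female): BMR = 10(126.5) + 6.25(199) − 5(62) − 161 = 1265 + 1243.75 − 310 − 161 = 2037.75 kcal/day.
TEE = 2037.75 × 1.85 = 3769.8375 kcal/day.
Required daily deficit = 1 × 7700 ÷ 7 = 1100 kcal/day.
Target intake = 3769.8375 − 1100 = 2669.8375 kcal/day.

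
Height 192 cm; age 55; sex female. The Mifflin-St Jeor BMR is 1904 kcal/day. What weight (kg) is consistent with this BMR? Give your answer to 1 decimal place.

114.0 kg

1904 = 10·W + 6.25(192) − 5(55) − 161
10·W = 1904 − 764 = 1140, so W = 114 kg.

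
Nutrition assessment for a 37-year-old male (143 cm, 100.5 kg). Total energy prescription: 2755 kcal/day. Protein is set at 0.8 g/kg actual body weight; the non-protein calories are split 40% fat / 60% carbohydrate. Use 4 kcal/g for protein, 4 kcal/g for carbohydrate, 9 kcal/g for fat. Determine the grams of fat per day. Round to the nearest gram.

108 g/day

Protein = 0.8 × 100.5 = 80.4 g → 80.4 × 4 = 321.6 kcal.
Non-protein calories = 2755 − 321.6 = 2433.4 kcal.
Fat: 40% × 2433.4 = 973.36 kcal; carbohydrate: 1460.04 kcal.
Fat: 973.36 kcal ÷ 9 kcal/g = 108.1511 g.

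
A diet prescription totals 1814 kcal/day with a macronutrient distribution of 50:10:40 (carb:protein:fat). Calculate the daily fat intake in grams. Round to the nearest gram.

Fat energy = 40% × 1814 = 725.6 kcal.
At 9 kcal/g: 725.6 ÷ 9 = 80.6222 g.

81 g/day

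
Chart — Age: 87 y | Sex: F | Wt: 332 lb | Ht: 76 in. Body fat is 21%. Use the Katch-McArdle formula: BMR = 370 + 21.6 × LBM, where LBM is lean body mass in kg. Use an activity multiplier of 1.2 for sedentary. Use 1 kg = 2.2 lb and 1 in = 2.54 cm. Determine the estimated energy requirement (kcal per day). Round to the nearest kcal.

Convert to metric: weight = 332 ÷ 2.2 = 150.9091 kg; height = 76 × 2.54 = 193.04 cm.
LBM = 150.9091 × (1 − 0.21) = 119.2182 kg. Katch-McArdle: BMR = 370 + 21.6 × 119.2182 = 2945.1127 kcal/day.
TEE = BMR × activity factor = 2945.1127 × 1.2 = 3534.1353 kcal/day.

3534 kcal per day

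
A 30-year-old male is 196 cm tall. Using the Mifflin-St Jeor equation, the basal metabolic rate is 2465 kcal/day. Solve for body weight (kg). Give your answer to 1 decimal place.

2465 = 10·W + 6.25(196) − 5(30) + 5
10·W = 2465 − 1080 = 1385, so W = 138.5 kg.

138.5 kg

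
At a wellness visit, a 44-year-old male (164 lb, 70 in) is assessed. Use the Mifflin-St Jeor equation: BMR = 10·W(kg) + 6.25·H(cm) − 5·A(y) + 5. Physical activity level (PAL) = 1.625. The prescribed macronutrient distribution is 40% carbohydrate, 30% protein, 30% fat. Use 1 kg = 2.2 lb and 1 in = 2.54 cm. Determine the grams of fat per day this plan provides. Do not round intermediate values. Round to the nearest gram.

89 g/day

Convert to metric: weight = 164 ÷ 2.2 = 74.5455 kg; height = 70 × 2.54 = 177.8 cm.
Mifflin-St Jeor (male): BMR = 10(74.5455) + 6.25(177.8) − 5(44) + 5 = 745.4545 + 1111.25 − 220 + 5 = 1641.7045 kcal/day.
TEE = 1641.7045 × 1.625 = 2667.7699 kcal/day.
Fat energy = 30% × 2667.7699 = 800.331 kcal.
Fat = 800.331 ÷ 9 kcal/g = 88.9257 g.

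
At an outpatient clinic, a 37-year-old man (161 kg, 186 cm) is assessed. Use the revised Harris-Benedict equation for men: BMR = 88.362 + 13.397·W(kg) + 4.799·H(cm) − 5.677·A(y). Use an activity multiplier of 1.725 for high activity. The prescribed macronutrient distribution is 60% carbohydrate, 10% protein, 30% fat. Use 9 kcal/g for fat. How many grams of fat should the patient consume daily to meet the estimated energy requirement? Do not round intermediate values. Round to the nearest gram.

168 g/day

Harris-Benedict: BMR = 88.362 + 13.397(161) + 4.799(186) − 5.677(37) = 2927.844 kcal/day.
TEE = 2927.844 × 1.725 = 5050.5309 kcal/day.
Fat energy = 30% × 5050.5309 = 1515.1593 kcal.
Fat = 1515.1593 ÷ 9 kcal/g = 168.351 g.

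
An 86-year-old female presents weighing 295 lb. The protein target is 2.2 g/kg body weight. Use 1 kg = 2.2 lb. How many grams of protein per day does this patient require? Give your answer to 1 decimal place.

295.0 g/day

Weight in kg = 295 ÷ 2.2 = 134.0909 kg.
Protein = 2.2 g/kg × 134.0909 kg = 295 g/day.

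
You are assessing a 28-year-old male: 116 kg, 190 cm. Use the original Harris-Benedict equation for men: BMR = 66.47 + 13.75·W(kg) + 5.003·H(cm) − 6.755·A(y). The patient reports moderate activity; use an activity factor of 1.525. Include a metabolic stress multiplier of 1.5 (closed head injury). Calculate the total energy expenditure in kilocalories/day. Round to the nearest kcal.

5542 kilocalories/day

Harris-Benedict: BMR = 66.47 + 13.75(116) + 5.003(190) − 6.755(28) = 2422.9 kcal/day.
TEE = BMR × activity factor = 2422.9 × 1.525 = 3694.9225 kcal/day.
Apply stress factor: 3694.9225 × 1.5 = 5542.3838 kcal/day.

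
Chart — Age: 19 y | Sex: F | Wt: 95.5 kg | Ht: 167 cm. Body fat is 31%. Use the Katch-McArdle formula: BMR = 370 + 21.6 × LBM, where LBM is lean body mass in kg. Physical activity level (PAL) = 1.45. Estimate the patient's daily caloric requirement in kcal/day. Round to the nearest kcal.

2600 kcal/day

LBM = 95.5 × (1 − 0.31) = 65.895 kg. Katch-McArdle: BMR = 370 + 21.6 × 65.895 = 1793.332 kcal/day.
TEE = BMR × activity factor = 1793.332 × 1.45 = 2600.3314 kcal/day.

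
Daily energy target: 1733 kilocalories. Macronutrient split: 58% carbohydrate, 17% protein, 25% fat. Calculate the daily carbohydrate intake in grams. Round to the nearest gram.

Carbohydrate energy = 58% × 1733 = 1005.14 kcal.
At 4 kcal/g: 1005.14 ÷ 4 = 251.285 g.

251 g/day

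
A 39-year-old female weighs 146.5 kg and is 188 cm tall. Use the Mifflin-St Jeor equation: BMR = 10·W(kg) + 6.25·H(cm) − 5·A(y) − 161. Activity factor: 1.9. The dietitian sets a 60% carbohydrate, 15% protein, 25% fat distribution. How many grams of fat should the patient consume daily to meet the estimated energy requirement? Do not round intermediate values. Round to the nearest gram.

121 g/day

Mifflin-St Jeor (female): BMR = 10(146.5) + 6.25(188) − 5(39) − 161 = 1465 + 1175 − 195 − 161 = 2284 kcal/day.
TEE = 2284 × 1.9 = 4339.6 kcal/day.
Fat energy = 25% × 4339.6 = 1084.9 kcal.
Fat = 1084.9 ÷ 9 kcal/g = 120.5444 g.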